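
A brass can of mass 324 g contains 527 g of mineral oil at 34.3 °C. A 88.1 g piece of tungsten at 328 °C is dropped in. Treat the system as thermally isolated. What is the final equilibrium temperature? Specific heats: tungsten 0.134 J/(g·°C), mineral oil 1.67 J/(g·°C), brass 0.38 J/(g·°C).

Heat gained plus heat lost sum to zero:
88.1*0.134*(T − 328) + 527*1.67*(T − 34.3) + 324*0.38*(T − 34.3) = 0
11.81(T − 328) + 880.09(T − 34.3) + 123.12(T − 34.3) = 0
1015 T = 38282
T = 38282/1015 ≈ 37.72 °C

T_f ≈ 37.7 °C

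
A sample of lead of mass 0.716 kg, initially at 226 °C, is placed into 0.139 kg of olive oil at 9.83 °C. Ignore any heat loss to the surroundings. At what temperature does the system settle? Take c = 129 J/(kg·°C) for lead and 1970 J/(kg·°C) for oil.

Heat lost by the lead equals heat gained by the oil:
0.716×129×(226 − T) = 0.139×1970×(T − 9.83)
92.36(226 − T) = 273.83(T − 9.83)
366.19 T = 23566  ⇒  T ≈ 64.35 °C

T_f ≈ 64.4 °C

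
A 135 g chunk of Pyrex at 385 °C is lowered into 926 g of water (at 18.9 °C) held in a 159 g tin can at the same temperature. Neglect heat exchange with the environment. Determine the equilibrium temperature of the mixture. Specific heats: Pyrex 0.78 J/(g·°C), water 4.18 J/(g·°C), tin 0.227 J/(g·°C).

T_f ≈ 28.5 °C

Heat gained plus heat lost sum to zero:
135*0.78*(T − 385) + 926*4.18*(T − 18.9) + 159*0.227*(T − 18.9) = 0
4012.1 T = 114379
T ≈ 28.51 °C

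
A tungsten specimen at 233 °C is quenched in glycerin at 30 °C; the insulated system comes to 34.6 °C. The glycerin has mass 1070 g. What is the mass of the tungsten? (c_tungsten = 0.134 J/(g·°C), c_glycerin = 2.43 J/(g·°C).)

m ≈ 450 g

Energy conservation, ΣQ = 0:
m·0.134·(34.6 − 233) + 1070·2.43·(34.6 − 30) = 0
-26.59 m = -11960
m = -11960/-26.59 ≈ 449.9 g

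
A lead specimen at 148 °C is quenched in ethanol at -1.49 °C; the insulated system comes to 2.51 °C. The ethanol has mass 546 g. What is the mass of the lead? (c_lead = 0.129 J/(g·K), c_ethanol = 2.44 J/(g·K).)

Energy conservation, ΣQ = 0:
m·0.129·(2.51 − 148) + 546·2.44·(2.51 − (-1.49)) = 0
-18.77 m = -5329
m = -5329/-18.77 ≈ 283.9 g

m ≈ 284 g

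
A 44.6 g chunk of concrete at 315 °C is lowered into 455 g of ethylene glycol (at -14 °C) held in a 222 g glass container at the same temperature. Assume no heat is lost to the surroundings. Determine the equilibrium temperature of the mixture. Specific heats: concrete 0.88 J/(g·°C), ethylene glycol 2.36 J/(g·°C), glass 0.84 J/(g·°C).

Conservation of energy gives ΣQ = 0:
44.6·0.88·(T − 315) + 455·2.36·(T − (-14)) + 222·0.84·(T − (-14)) = 0
(39.25 + 1073.8 + 186.48) T = 39.25·315 + 1073.8·(-14) + 186.48·(-14)
T = -5280.8/1299.5 ≈ -4.06 °C

T_f ≈ -4.1 °C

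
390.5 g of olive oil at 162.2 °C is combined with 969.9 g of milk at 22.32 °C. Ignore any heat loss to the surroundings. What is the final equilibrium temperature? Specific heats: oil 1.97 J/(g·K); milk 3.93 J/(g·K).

T_f is the heat-capacity-weighted average of the initial temperatures:
T_f = (769.28*162.2 + 3811.7*22.32) / (769.28 + 3811.7)
    = 209855 / 4581 ≈ 45.81 °C

T_f ≈ 45.8 °C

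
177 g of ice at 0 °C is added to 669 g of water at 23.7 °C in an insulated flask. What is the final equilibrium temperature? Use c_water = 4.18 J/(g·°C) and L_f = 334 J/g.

T_f ≈ 2.0 °C

Setting the total heat transfer to zero:
melt ice: 177×334 = 59118
  meltwater 0→T: 177×4.18×T = 739.86 T
  water cools: 669×4.18×(T − 23.7) = 2796.4(T − 23.7)
3536.3 T = 66275 − 59118 = 7157.2
T ≈ 2.02 °C — above 0 °C, consistent with complete melting.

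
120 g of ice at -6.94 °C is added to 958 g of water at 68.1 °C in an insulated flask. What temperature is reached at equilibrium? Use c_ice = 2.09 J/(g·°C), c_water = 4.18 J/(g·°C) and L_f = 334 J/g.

Energy conservation, ΣQ = 0:
warm ice to 0 °C: 120×2.09×(0 − (-6.94)) = 1740.6; melt ice: 120×334 = 40080; meltwater 0→T: 120×4.18×T = 501.6 T; water: 4004.4(T − 68.1)
4506 T = 272702 − 41821 = 230882
T ≈ 51.24 °C (positive, so assuming full melt was valid).

T_f ≈ 51.2 °C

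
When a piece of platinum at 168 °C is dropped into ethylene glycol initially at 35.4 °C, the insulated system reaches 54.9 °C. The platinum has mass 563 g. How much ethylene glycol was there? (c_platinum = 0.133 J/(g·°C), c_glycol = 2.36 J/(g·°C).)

m ≈ 184 g

Heat gained plus heat lost sum to zero:
563×0.133×(54.9 − 168) + m×2.36×(54.9 − 35.4) = 0
46.02 m = 8468.8
m = 8468.8/46.02 ≈ 184 g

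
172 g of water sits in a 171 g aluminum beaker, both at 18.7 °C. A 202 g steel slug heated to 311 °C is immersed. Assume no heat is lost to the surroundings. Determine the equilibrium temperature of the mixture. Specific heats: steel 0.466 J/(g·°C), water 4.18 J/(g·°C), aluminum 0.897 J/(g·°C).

Heat gained plus heat lost sum to zero:
202·0.466·(T − 311) + 172·4.18·(T − 18.7) + 171·0.897·(T − 18.7) = 0
94.13(T − 311) + 718.96(T − 18.7) + 153.39(T − 18.7) = 0
966.48 T = 45588
T = 45588/966.48 ≈ 47.17 °C

T_f ≈ 47.2 °C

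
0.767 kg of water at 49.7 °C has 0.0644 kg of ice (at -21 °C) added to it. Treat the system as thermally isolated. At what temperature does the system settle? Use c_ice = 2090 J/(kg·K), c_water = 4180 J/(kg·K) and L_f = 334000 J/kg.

T_f ≈ 38.8 °C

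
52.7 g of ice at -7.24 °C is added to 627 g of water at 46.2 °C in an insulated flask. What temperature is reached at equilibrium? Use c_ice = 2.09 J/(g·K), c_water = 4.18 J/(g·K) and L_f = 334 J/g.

Taking heat into each body as positive, Σ m c ΔT = 0:
warm ice to 0 °C: 52.7×2.09×(0 − (-7.24)) = 797.44; latent heat to melt: 52.7×334 = 17602; warm the meltwater: 220.29 T; water cools: 627×4.18×(T − 46.2) = 2620.9(T − 46.2)
2841.1 T = 121084 − 18399 = 102684
T ≈ 36.14 °C — above 0 °C, consistent with complete melting.

T_f ≈ 36.1 °C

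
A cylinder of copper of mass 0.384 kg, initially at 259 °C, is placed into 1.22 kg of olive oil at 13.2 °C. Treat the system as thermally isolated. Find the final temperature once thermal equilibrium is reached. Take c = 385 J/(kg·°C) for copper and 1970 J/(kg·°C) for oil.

T_f ≈ 27.4 °C

Let T be the final temperature. ΣQ_i = 0:
0.384·385·(T − 259) + 1.22·1970·(T − 13.2) = 0
147.84(T − 259) + 2403.4(T − 13.2) = 0
2551.2 T = 70015
T = 70015/2551.2 ≈ 27.44 °C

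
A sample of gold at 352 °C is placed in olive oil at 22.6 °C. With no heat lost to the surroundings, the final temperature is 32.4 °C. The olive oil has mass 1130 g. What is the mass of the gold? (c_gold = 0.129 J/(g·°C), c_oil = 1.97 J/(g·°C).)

Heat lost by the gold = heat gained by the oil:
m×0.129×(352 − 32.4) = 1130×1.97×(32.4 − 22.6)
41.23 m = 21816  ⇒  m ≈ 529.1 g

m ≈ 529 g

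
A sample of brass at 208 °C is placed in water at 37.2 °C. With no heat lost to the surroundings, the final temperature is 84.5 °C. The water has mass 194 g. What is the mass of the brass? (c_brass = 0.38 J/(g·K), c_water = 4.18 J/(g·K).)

|Q_brass| = |Q_water|:
m×0.38×(208 − 84.5) = 194×4.18×(84.5 − 37.2)
46.93 m = 38357  ⇒  m ≈ 817.3 g

m ≈ 817 g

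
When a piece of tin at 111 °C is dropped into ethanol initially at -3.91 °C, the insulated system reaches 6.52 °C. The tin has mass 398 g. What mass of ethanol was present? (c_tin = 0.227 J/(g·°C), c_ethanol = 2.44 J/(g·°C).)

m ≈ 371 g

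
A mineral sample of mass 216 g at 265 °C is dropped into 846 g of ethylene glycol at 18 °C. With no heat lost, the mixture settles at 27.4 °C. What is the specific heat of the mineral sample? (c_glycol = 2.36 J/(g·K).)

c ≈ 0.366 J/(g·K)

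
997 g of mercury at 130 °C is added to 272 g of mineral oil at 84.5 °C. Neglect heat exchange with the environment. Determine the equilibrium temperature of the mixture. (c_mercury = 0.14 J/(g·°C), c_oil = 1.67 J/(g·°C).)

T_f ≈ 95.2 °C

Taking heat into each body as positive, Σ m c ΔT = 0:
997*0.14*(T − 130) + 272*1.67*(T − 84.5) = 0
593.82 T = 56529
T ≈ 95.19 °C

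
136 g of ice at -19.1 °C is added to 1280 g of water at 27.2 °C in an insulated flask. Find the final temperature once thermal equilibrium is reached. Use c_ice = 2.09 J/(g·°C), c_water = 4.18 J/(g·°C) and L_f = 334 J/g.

T_f ≈ 16.0 °C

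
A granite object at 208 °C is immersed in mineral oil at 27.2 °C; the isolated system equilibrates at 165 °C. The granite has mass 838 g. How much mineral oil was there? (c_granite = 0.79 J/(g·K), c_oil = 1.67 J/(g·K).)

m ≈ 124 g

|Q_granite| = |Q_oil|:
838×0.79×(208 − 165) = m×1.67×(165 − 27.2)
230.13 m = 28467  ⇒  m ≈ 123.7 g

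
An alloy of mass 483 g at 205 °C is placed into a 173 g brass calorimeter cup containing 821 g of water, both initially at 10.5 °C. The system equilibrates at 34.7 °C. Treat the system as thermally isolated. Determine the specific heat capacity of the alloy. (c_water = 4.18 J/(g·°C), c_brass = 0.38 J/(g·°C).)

Taking heat into each body as positive, Σ m c ΔT = 0:
483×c×(34.7 − 205) + 821×4.18×(34.7 − 10.5) + 173×0.38×(34.7 − 10.5) = 0
-82255 c = -84640
c = -84640/-82255 ≈ 1.029 J/(g·°C)

c ≈ 1.03 J/(g·°C)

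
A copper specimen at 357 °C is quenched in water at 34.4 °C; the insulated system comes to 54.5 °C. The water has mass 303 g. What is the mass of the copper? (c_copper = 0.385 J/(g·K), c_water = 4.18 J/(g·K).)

m ≈ 219 g

|Q_copper| = |Q_water|:
m×0.385×(357 − 54.5) = 303×4.18×(54.5 − 34.4)
116.46 m = 25457  ⇒  m ≈ 218.6 g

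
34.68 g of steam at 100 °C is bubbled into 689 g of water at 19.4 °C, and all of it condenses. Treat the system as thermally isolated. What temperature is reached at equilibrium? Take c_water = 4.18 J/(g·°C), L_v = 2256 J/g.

T_f ≈ 49.1 °C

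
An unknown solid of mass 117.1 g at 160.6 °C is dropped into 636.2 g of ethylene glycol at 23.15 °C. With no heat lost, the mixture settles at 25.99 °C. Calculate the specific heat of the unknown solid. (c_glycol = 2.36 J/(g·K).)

Let T be the final temperature. ΣQ_i = 0:
117.1×c×(25.99 − 160.6) + 636.2×2.36×(25.99 − 23.15) = 0
-15763 c = -4264.1
c = -4264.1/-15763 ≈ 0.2705 J/(g·K)

c ≈ 0.271 J/(g·K)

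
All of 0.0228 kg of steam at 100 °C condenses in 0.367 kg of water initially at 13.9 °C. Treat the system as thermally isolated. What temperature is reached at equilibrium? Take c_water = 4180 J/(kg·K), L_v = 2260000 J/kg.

T_f ≈ 50.6 °C

Energy balance with sensible and latent terms:
condense steam: −0.0228×2260000 = −51528; condensed water 100 °C→T: 95.3(T − 100); water warms: 0.367×4180×(T − 13.9) = 1534.1(T − 13.9)
1629.4 T = 51528 + 9530.4 + 21323 = 82382
T ≈ 50.56 °C, under the boiling point, so the assumption holds.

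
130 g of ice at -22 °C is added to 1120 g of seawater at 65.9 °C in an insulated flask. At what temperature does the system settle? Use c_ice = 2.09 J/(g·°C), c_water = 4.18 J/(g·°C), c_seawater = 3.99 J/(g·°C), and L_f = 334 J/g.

Heat gained plus heat lost sum to zero:
ice -22→0 °C: 130·2.09·22 = 5977.4
  fusion: m_ice L_f = 130·334 = 43420
  warm the meltwater: 543.4 T
  seawater: 4468.8(T − 65.9)
5012.2 T = 294494 − 49397 = 245097
T ≈ 48.90 °C (positive, so assuming full melt was valid).

T_f ≈ 48.9 °C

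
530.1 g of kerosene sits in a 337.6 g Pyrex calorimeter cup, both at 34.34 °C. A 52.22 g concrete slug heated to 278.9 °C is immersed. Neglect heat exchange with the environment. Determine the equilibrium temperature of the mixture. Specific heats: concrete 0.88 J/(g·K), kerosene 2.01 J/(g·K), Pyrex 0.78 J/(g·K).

T_f is the heat-capacity-weighted average of the initial temperatures:
T_f = (45.95·278.9 + 1065.5·34.34 + 263.33·34.34) / (45.95 + 1065.5 + 263.33)
    = 58448 / 1374.8 ≈ 42.51 °C

T_f ≈ 42.5 °C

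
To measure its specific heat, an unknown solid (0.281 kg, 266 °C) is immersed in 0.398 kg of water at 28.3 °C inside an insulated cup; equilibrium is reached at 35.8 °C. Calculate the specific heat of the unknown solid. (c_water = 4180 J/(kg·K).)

Heat gained plus heat lost sum to zero:
0.281×c×(35.8 − 266) + 0.398×4180×(35.8 − 28.3) = 0
-64.69 c = -12477
c = -12477/-64.69 ≈ 192.9 J/(kg·K)

c ≈ 193 J/(kg·K)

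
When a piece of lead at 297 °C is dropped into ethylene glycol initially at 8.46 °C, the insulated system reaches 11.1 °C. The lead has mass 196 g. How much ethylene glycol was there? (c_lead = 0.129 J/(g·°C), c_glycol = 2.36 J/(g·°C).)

m ≈ 1160 g

|Q_lead| = |Q_glycol|:
196×0.129×(297 − 11.1) = m×2.36×(11.1 − 8.46)
6.23 m = 7228.7  ⇒  m ≈ 1160 g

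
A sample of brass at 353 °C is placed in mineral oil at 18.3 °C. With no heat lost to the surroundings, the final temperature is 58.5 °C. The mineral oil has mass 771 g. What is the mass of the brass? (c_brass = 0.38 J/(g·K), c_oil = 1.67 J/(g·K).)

m ≈ 463 g

Let T be the final temperature. ΣQ_i = 0:
m·0.38·(58.5 − 353) + 771·1.67·(58.5 − 18.3) = 0
-111.91 m = -51760
m = -51760/-111.91 ≈ 462.5 g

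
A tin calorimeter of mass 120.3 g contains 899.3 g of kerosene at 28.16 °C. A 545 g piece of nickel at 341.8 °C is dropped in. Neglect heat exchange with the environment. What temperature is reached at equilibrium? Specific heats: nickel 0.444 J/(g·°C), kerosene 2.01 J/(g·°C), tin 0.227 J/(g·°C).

Let T be the final temperature. ΣQ_i = 0:
545*0.444*(T − 341.8) + 899.3*2.01*(T − 28.16) + 120.3*0.227*(T − 28.16) = 0
241.98(T − 341.8) + 1807.6(T − 28.16) + 27.31(T − 28.16) = 0
(241.98 + 1807.6 + 27.31) T = 241.98*341.8 + 1807.6*28.16 + 27.31*28.16
T = 134380/2076.9 ≈ 64.70 °C

T_f ≈ 64.7 °C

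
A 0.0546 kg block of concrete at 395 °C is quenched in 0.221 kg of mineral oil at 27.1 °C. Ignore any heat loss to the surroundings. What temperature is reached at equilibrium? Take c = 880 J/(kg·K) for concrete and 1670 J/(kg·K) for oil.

T_f ≈ 69.5 °C

T_f = Σ m_i c_i T_i / Σ m_i c_i:
T_f = (48.05×395 + 369.07×27.1) / (48.05 + 369.07)
    = 28981 / 417.12 ≈ 69.48 °C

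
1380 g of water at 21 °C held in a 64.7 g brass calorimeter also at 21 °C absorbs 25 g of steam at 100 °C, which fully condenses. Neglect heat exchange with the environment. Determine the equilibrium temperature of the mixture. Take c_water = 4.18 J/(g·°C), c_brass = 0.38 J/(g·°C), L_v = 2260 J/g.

T_f ≈ 32.0 °C

Energy conservation, ΣQ = 0:
steam→water at 100 °C releases m L_v = 25×2260 = 56500
  condensed water 100 °C→T: 104.5(T − 100)
  water warms: 1380×4.18×(T − 21) = 5768.4(T − 21)
  brass cup: 64.7×0.38×(T − 21) = 24.59(T − 21)
5897.5 T = 56500 + 10450 + 121653 = 188603
T ≈ 31.98 °C, under the boiling point, so the assumption holds.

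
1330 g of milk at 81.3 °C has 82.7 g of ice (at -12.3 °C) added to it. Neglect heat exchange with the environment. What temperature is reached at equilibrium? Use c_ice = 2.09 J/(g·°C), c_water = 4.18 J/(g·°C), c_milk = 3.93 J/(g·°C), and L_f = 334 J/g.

T_f ≈ 70.9 °C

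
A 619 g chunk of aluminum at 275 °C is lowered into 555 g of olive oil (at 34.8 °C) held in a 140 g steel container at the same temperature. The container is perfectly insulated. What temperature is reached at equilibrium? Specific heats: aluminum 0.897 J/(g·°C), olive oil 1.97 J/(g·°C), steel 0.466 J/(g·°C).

Net heat exchanged in the isolated system is zero:
619*0.897*(T − 275) + 555*1.97*(T − 34.8) + 140*0.466*(T − 34.8) = 0
555.24(T − 275) + 1093.3(T − 34.8) + 65.24(T − 34.8) = 0
(555.24 + 1093.3 + 65.24) T = 555.24*275 + 1093.3*34.8 + 65.24*34.8
T = 193011/1713.8 ≈ 112.62 °C

T_f ≈ 112.6 °C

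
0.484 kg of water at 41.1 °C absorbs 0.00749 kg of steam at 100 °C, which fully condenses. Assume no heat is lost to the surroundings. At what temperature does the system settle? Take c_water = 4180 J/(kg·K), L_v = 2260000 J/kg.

T_f ≈ 50.2 °C

Sum of m c ΔT and latent-heat terms is zero:
condense steam: −0.00749×2260000 = −16927
  condensed water 100 °C→T: 31.31(T − 100)
  water warms: 0.484×4180×(T − 41.1) = 2023.1(T − 41.1)
2054.4 T = 16927 + 3130.8 + 83150 = 103208
T ≈ 50.24 °C — below 100 °C, confirming all the steam condensed.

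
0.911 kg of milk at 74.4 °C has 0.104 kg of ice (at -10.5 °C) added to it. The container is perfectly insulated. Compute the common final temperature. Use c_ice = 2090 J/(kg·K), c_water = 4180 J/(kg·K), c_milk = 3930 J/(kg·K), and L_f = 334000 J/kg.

T_f ≈ 57.1 °C

Taking heat into each body as positive, Σ m c ΔT = 0:
warm ice to 0 °C: 0.104×2090×(0 − (-10.5)) = 2282.3
  fusion: m_ice L_f = 0.104×334000 = 34736
  meltwater 0→T: 0.104×4180×T = 434.72 T
  milk cools: 0.911×3930×(T − 74.4) = 3580.2(T − 74.4)
4014.9 T = 266369 − 37018 = 229351
T ≈ 57.12 °C (positive, so assuming full melt was valid).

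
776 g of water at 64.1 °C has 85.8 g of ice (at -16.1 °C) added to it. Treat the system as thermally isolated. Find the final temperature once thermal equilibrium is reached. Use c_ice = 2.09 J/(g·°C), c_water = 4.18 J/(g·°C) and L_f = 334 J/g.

T_f ≈ 49.0 °C

Net heat exchanged in the isolated system is zero:
ice -16.1→0 °C: 85.8·2.09·16.1 = 2887.1
  fusion: m_ice L_f = 85.8·334 = 28657
  warm the meltwater: 358.64 T
  water cools: 776·4.18·(T − 64.1) = 3243.7(T − 64.1)
3602.3 T = 207920 − 31544 = 176376
T ≈ 48.96 °C. Since T > 0 °C, the all-ice-melts assumption holds.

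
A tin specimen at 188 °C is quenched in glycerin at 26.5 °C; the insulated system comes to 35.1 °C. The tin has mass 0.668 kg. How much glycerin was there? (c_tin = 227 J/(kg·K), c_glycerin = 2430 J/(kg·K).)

m ≈ 1.11 kg

Heat lost by the tin = heat gained by the glycerin:
0.668×227×(188 − 35.1) = m×2430×(35.1 − 26.5)
20898 m = 23185  ⇒  m ≈ 1.109 kg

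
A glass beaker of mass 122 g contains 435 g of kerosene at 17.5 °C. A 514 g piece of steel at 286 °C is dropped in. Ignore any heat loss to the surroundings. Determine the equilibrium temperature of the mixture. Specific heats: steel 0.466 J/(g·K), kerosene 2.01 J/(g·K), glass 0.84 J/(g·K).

T_f ≈ 70.4 °C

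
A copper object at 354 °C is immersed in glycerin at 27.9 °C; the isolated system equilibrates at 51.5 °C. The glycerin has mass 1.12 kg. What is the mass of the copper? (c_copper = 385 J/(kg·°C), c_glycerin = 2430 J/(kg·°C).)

Energy conservation, ΣQ = 0:
m×385×(51.5 − 354) + 1.12×2430×(51.5 − 27.9) = 0
-116462 m = -64230
m = -64230/-116462 ≈ 0.5515 kg

m ≈ 0.552 kg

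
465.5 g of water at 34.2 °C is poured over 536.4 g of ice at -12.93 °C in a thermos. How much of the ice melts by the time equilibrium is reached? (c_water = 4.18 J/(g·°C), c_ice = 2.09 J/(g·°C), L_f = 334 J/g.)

m_melted ≈ 156 g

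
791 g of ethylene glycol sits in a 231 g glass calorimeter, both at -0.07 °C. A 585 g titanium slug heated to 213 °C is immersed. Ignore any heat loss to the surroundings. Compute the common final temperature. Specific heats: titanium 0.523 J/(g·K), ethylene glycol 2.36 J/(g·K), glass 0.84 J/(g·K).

T_f ≈ 27.5 °C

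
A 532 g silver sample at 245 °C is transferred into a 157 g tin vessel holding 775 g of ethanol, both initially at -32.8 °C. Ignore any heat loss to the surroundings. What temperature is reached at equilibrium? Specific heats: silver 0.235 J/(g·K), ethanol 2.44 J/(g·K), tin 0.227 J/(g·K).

T_f ≈ -15.9 °C

Let T be the final temperature. ΣQ_i = 0:
532×0.235×(T − 245) + 775×2.44×(T − (-32.8)) + 157×0.227×(T − (-32.8)) = 0
125.02(T − 245) + 1891(T − (-32.8)) + 35.64(T − (-32.8)) = 0
(125.02 + 1891 + 35.64) T = 125.02×245 + 1891×(-32.8) + 35.64×(-32.8)
T = -32564/2051.7 ≈ -15.87 °C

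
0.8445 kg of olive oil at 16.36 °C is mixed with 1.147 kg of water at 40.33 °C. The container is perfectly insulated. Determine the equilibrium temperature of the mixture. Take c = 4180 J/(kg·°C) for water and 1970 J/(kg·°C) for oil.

Heat lost by the water equals heat gained by the oil:
1.147·4180·(40.33 − T) = 0.8445·1970·(T − 16.36)
4794.5(40.33 − T) = 1663.7(T − 16.36)
6458.1 T = 220578  ⇒  T ≈ 34.16 °C

T_f ≈ 34.2 °C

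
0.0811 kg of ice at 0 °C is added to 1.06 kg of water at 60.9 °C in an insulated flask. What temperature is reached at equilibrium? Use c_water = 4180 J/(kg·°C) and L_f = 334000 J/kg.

Conservation of energy gives ΣQ = 0:
fusion: m_ice L_f = 0.0811·334000 = 27087; meltwater 0→T: 0.0811·4180·T = 339 T; water: 4430.8(T − 60.9)
4769.8 T = 269836 − 27087 = 242748
T ≈ 50.89 °C. Since T > 0 °C, the all-ice-melts assumption holds.

T_f ≈ 50.9 °C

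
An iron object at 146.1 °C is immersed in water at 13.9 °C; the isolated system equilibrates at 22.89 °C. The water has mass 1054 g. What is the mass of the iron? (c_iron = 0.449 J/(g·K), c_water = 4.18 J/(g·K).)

m ≈ 716 g

Heat gained plus heat lost sum to zero:
m×0.449×(22.89 − 146.1) + 1054×4.18×(22.89 − 13.9) = 0
-55.32 m = -39607
m = -39607/-55.32 ≈ 716 g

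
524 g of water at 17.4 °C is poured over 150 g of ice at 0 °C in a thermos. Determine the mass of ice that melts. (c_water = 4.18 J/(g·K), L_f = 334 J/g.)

m_melted ≈ 114 g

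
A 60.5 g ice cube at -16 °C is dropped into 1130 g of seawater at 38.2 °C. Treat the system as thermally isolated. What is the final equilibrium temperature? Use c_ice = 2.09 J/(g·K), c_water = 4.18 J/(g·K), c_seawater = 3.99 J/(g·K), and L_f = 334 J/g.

T_f ≈ 31.5 °C

Let T be the final temperature. ΣQ_i = 0:
ice -16→0 °C: 60.5×2.09×16 = 2023.1; latent heat to melt: 60.5×334 = 20207; meltwater 0→T: 60.5×4.18×T = 252.89 T; seawater cools: 1130×3.99×(T − 38.2) = 4508.7(T − 38.2)
4761.6 T = 172232 − 22230 = 150002
T ≈ 31.50 °C — above 0 °C, consistent with complete melting.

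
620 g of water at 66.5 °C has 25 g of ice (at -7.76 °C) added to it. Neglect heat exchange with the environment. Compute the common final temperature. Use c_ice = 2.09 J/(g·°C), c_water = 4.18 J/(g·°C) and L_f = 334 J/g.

T_f ≈ 60.7 °C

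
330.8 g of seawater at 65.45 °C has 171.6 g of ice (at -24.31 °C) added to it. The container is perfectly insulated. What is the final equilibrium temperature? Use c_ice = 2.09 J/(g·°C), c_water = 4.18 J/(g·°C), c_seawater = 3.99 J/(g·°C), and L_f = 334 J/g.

Taking heat into each body as positive, Σ m c ΔT = 0:
warm ice to 0 °C: 171.6×2.09×(0 − (-24.31)) = 8718.6; melt ice: 171.6×334 = 57314; warm the meltwater: 717.29 T; seawater cools: 330.8×3.99×(T − 65.45) = 1319.9(T − 65.45)
2037.2 T = 86387 − 66033 = 20354
T ≈ 9.99 °C. Since T > 0 °C, the all-ice-melts assumption holds.

T_f ≈ 10.0 °C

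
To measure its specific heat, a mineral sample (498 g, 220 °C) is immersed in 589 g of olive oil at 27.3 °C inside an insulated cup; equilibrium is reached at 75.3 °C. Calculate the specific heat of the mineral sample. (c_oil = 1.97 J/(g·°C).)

c ≈ 0.773 J/(g·°C)

Setting the total heat transfer to zero:
498·c·(75.3 − 220) + 589·1.97·(75.3 − 27.3) = 0
-72061 c = -55696
c = -55696/-72061 ≈ 0.7729 J/(g·°C)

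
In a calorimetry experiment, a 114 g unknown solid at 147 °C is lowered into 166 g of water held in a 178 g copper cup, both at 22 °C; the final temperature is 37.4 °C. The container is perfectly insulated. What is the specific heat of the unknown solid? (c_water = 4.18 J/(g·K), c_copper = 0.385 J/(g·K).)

Conservation of energy gives ΣQ = 0:
114×c×(37.4 − 147) + 166×4.18×(37.4 − 22) + 178×0.385×(37.4 − 22) = 0
-12494 c = -11741
c = -11741/-12494 ≈ 0.9397 J/(g·K)

c ≈ 0.94 J/(g·K)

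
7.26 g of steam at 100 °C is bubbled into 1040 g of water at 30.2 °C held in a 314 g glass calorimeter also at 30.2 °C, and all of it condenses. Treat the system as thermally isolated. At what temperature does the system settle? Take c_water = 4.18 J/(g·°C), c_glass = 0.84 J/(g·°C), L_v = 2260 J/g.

Heat gained plus heat lost sum to zero:
condense steam: −7.26×2260 = −16408; condensed water 100 °C→T: 30.35(T − 100); original water: 4347.2(T − 30.2); glass cup: 314×0.84×(T − 30.2) = 263.76(T − 30.2)
4641.3 T = 16408 + 3034.7 + 139251 = 158693
T ≈ 34.19 °C — below 100 °C, confirming all the steam condensed.

T_f ≈ 34.2 °C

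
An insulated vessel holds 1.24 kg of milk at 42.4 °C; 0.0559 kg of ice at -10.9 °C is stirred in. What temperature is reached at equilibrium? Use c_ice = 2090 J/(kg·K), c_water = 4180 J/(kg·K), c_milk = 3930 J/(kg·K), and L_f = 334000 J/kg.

T_f ≈ 36.6 °C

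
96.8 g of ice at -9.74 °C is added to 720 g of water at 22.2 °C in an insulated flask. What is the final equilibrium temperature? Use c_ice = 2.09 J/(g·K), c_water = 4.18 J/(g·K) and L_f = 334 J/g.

Setting the total heat transfer to zero:
ice -9.74→0 °C: 96.8·2.09·9.74 = 1970.5; latent heat to melt: 96.8·334 = 32331; meltwater 0→T: 96.8·4.18·T = 404.62 T; water: 3009.6(T − 22.2)
3414.2 T = 66813 − 34302 = 32511
T ≈ 9.52 °C — above 0 °C, consistent with complete melting.

T_f ≈ 9.5 °C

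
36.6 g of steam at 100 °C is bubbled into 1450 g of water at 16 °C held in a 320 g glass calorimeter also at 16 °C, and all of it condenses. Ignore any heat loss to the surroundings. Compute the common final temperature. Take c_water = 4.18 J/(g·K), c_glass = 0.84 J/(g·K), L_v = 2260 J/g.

Taking heat into each body as positive, Σ m c ΔT = 0:
condense steam: −36.6×2260 = −82716; condensate cools 100→T: 36.6×4.18×(T − 100) = 152.99(T − 100); original water: 6061(T − 16); glass cup: 320×0.84×(T − 16) = 268.8(T − 16)
6482.8 T = 82716 + 15299 + 101277 = 199292
T ≈ 30.74 °C (< 100 °C, so full condensation is consistent).

T_f ≈ 30.7 °C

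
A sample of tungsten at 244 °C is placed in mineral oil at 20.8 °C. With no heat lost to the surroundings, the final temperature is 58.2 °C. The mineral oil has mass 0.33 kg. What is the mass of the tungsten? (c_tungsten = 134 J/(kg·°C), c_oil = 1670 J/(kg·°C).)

m ≈ 0.828 kg

Conservation of energy gives ΣQ = 0:
m×134×(58.2 − 244) + 0.33×1670×(58.2 − 20.8) = 0
-24897 m = -20611
m = -20611/-24897 ≈ 0.8278 kg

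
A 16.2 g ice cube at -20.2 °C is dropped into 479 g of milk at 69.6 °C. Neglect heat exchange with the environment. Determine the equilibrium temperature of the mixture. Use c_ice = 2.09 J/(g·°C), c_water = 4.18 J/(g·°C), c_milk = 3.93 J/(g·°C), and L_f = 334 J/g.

T_f ≈ 64.1 °C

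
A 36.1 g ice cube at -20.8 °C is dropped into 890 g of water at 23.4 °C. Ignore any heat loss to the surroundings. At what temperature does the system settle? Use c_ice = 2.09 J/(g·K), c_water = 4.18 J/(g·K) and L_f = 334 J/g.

Let T be the final temperature. ΣQ_i = 0:
ice -20.8→0 °C: 36.1·2.09·20.8 = 1569.3
  latent heat to melt: 36.1·334 = 12057
  meltwater 0→T: 36.1·4.18·T = 150.9 T
  water cools: 890·4.18·(T − 23.4) = 3720.2(T − 23.4)
3871.1 T = 87053 − 13627 = 73426
T ≈ 18.97 °C (positive, so assuming full melt was valid).

T_f ≈ 19.0 °C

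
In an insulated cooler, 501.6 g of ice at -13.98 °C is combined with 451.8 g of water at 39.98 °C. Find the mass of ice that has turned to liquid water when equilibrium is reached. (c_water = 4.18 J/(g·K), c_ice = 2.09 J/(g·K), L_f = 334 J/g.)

m_melted ≈ 182 g

Water can give up m c ΔT = 451.8×4.18×39.98 = 75503 J before reaching 0 °C.
Of that, 501.6×2.09×13.98 = 14656 J goes to bring the ice to 0 °C, leaving 60847 J.
Fully melting the ice requires m_ice L_f = 501.6×334 = 167534 J.
Since 60847 < 167534 J, not all the ice melts; equilibrium is at 0 °C.
Mass melted = 60847/334 ≈ 182.2 g.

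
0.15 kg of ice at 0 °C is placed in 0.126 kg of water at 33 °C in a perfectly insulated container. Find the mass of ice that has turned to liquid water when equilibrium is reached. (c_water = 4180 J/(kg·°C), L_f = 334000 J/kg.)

Water can give up m c ΔT = 0.126×4180×33 = 17380 J before reaching 0 °C.
To melt every bit of ice: 0.15×334000 = 50100 J.
Since 17380 < 50100 J, not all the ice melts; equilibrium is at 0 °C.
m_melted×334000 = 17380  ⇒  m_melted ≈ 0.05204 kg.

m_melted ≈ 0.052 kg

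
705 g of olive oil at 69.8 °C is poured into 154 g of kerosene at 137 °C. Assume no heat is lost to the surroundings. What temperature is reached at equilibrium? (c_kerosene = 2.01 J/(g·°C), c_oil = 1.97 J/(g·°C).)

Heat lost by the kerosene equals heat gained by the oil:
154*2.01*(137 − T) = 705*1.97*(T − 69.8)
309.54(137 − T) = 1388.8(T − 69.8)
1698.4 T = 139349  ⇒  T ≈ 82.05 °C

T_f ≈ 82.0 °C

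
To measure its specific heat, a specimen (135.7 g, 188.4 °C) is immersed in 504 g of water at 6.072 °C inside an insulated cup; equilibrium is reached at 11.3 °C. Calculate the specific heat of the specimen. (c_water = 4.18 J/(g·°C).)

Heat gained plus heat lost sum to zero:
135.7×c×(11.3 − 188.4) + 504×4.18×(11.3 − 6.072) = 0
-24032 c = -11014
c = -11014/-24032 ≈ 0.4583 J/(g·°C)

c ≈ 0.458 J/(g·°C)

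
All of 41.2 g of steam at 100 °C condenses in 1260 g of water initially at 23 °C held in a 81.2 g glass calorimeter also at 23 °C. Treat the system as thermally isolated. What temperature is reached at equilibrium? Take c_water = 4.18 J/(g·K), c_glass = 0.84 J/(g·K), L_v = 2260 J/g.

T_f ≈ 42.3 °C

Net heat exchanged in the isolated system is zero:
condense steam: −41.2×2260 = −93112
  condensed water 100 °C→T: 172.22(T − 100)
  water warms: 1260×4.18×(T − 23) = 5266.8(T − 23)
  cup: 68.21(T − 23)
5507.2 T = 93112 + 17222 + 122705 = 233039
T ≈ 42.32 °C, under the boiling point, so the assumption holds.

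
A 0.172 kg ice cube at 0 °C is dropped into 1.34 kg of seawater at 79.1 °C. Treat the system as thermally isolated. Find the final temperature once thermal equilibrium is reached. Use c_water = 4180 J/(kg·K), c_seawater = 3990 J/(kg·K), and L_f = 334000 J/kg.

T_f ≈ 60.3 °C

Sum of m c ΔT and latent-heat terms is zero:
fusion: m_ice L_f = 0.172×334000 = 57448
  warm the meltwater: 718.96 T
  seawater: 5346.6(T − 79.1)
6065.6 T = 422916 − 57448 = 365468
T ≈ 60.25 °C (positive, so assuming full melt was valid).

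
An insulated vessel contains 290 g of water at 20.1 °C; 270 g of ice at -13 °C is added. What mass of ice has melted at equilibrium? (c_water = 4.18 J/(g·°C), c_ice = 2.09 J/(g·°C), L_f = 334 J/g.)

m_melted ≈ 51 g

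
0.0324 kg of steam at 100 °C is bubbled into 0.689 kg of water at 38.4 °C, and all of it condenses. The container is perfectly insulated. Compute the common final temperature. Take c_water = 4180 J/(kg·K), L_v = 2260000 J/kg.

T_f ≈ 65.4 °C

Energy balance with sensible and latent terms:
condense steam: −0.0324×2260000 = −73224
  condensed water 100 °C→T: 135.43(T − 100)
  original water: 2880(T − 38.4)
3015.5 T = 73224 + 13543 + 110593 = 197360
T ≈ 65.45 °C (< 100 °C, so full condensation is consistent).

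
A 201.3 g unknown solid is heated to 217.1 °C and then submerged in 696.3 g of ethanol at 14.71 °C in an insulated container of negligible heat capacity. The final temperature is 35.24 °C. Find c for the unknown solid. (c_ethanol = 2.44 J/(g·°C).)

Conservation of energy gives ΣQ = 0:
201.3×c×(35.24 − 217.1) + 696.3×2.44×(35.24 − 14.71) = 0
-36608 c = -34880
c = -34880/-36608 ≈ 0.9528 J/(g·°C)

c ≈ 0.953 J/(g·°C)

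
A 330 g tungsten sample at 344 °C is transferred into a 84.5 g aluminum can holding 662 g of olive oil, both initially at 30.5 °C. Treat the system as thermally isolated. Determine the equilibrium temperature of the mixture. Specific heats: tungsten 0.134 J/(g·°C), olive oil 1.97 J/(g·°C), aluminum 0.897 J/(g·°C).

Heat gained plus heat lost sum to zero:
330×0.134×(T − 344) + 662×1.97×(T − 30.5) + 84.5×0.897×(T − 30.5) = 0
(44.22 + 1304.1 + 75.8) T = 44.22×344 + 1304.1×30.5 + 75.8×30.5
T = 57300 / 1424.2 = 40.2 °C

T_f ≈ 40.2 °C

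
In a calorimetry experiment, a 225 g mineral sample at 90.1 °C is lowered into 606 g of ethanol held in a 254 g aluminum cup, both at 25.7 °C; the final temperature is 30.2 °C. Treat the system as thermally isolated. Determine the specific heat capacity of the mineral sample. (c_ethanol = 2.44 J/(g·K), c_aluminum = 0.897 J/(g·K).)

c ≈ 0.57 J/(g·K)

Energy conservation, ΣQ = 0:
225×c×(30.2 − 90.1) + 606×2.44×(30.2 − 25.7) + 254×0.897×(30.2 − 25.7) = 0
-13477 c = -7679.2
c = -7679.2/-13477 ≈ 0.5698 J/(g·K)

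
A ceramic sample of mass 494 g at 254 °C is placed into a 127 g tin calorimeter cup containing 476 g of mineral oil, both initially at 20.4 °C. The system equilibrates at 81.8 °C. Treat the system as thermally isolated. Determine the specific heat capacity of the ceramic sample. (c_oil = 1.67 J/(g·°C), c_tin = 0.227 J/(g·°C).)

c ≈ 0.595 J/(g·°C)

Setting the total heat transfer to zero:
494·c·(81.8 − 254) + 476·1.67·(81.8 − 20.4) + 127·0.227·(81.8 − 20.4) = 0
-85067 c = -50578
c = -50578/-85067 ≈ 0.5946 J/(g·°C)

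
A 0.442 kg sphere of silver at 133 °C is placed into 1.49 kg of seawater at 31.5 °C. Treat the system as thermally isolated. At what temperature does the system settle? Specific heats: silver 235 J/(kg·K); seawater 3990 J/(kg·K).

With ΣQ=0 the equilibrium temperature is the m·c-weighted mean:
T_f = (103.87·133 + 5945.1·31.5) / (103.87 + 5945.1)
    = 201085 / 6049 ≈ 33.24 °C

T_f ≈ 33.2 °C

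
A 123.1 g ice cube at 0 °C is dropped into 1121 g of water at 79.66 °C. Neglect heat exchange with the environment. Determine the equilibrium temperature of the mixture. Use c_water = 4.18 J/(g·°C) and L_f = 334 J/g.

T_f ≈ 63.9 °C

Sum of m c ΔT and latent-heat terms is zero:
melt ice: 123.1·334 = 41115; meltwater 0→T: 123.1·4.18·T = 514.56 T; water: 4685.8(T − 79.66)
5200.3 T = 373269 − 41115 = 332154
T ≈ 63.87 °C — above 0 °C, consistent with complete melting.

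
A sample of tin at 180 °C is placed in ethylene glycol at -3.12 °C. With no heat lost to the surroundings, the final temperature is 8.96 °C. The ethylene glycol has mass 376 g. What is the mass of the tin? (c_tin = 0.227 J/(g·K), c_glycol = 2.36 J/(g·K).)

|Q_tin| = |Q_glycol|:
m×0.227×(180 − 8.96) = 376×2.36×(8.96 − (-3.12))
38.83 m = 10719  ⇒  m ≈ 276.1 g

m ≈ 276 g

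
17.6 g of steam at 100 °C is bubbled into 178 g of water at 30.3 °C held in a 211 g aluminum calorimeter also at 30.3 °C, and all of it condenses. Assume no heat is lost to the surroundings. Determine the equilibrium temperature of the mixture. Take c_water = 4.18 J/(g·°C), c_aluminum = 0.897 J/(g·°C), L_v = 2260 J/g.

Taking heat into each body as positive, Σ m c ΔT = 0:
condense steam: −17.6×2260 = −39776; condensed water 100 °C→T: 73.57(T − 100); original water: 744.04(T − 30.3); cup: 189.27(T − 30.3)
1006.9 T = 39776 + 7356.8 + 28279 = 75412
T ≈ 74.90 °C — below 100 °C, confirming all the steam condensed.

T_f ≈ 74.9 °C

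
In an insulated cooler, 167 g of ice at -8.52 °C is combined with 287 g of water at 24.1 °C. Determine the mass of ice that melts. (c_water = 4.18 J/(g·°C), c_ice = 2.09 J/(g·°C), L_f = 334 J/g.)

Water can give up m c ΔT = 287·4.18·24.1 = 28912 J before reaching 0 °C.
Warming the ice to 0 °C takes 167·2.09·8.52 = 2973.7 J, leaving 25938 J for melting.
To melt every bit of ice: 167·334 = 55778 J.
That's not enough to melt it all — equilibrium is at 0 °C with ice remaining.
Mass melted = 25938/334 ≈ 77.66 g.

m_melted ≈ 77.7 g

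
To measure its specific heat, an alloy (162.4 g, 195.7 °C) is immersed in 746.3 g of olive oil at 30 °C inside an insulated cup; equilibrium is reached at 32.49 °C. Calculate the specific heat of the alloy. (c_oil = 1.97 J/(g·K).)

c ≈ 0.138 J/(g·K)

Setting the total heat transfer to zero:
162.4·c·(32.49 − 195.7) + 746.3·1.97·(32.49 − 30) = 0
-26505 c = -3660.8
c = -3660.8/-26505 ≈ 0.1381 J/(g·K)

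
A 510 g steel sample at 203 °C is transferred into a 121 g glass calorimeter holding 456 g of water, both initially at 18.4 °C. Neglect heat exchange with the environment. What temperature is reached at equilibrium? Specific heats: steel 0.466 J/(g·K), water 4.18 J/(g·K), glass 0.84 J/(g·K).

T_f ≈ 37.9 °C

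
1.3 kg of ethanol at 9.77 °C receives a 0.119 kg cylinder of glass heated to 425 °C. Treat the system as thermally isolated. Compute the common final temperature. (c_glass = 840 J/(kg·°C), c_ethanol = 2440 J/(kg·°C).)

T_f ≈ 22.5 °C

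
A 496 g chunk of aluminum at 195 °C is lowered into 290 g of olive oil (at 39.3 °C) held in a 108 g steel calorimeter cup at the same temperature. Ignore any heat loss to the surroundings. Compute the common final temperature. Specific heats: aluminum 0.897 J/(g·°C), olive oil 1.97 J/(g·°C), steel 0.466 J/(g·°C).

Energy conservation, ΣQ = 0:
496·0.897·(T − 195) + 290·1.97·(T − 39.3) + 108·0.466·(T − 39.3) = 0
1066.5 T = 111188
T ≈ 104.25 °C

T_f ≈ 104.3 °C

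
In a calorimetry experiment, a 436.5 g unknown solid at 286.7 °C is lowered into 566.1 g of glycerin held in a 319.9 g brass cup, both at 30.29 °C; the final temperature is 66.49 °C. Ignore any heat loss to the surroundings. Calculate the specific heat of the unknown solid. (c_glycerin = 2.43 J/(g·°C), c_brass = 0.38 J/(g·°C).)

c ≈ 0.564 J/(g·°C)

Conservation of energy gives ΣQ = 0:
436.5·c·(66.49 − 286.7) + 566.1·2.43·(66.49 − 30.29) + 319.9·0.38·(66.49 − 30.29) = 0
-96122 c = -54198
c = -54198/-96122 ≈ 0.5638 J/(g·°C)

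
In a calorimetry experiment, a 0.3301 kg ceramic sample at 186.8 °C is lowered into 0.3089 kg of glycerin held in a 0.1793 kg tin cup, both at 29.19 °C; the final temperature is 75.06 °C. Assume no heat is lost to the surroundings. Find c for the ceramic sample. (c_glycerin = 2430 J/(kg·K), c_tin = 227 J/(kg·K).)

c ≈ 984 J/(kg·K)

Energy conservation, ΣQ = 0:
0.3301·c·(75.06 − 186.8) + 0.3089·2430·(75.06 − 29.19) + 0.1793·227·(75.06 − 29.19) = 0
-36.89 c = -36298
c = -36298/-36.89 ≈ 984.1 J/(kg·K)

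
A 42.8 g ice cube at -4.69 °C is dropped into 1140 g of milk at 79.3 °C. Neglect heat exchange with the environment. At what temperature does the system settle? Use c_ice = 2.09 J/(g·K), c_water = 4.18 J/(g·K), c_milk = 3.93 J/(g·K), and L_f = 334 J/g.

Net heat exchanged in the isolated system is zero:
ice -4.69→0 °C: 42.8·2.09·4.69 = 419.53
  fusion: m_ice L_f = 42.8·334 = 14295
  meltwater 0→T: 42.8·4.18·T = 178.9 T
  milk cools: 1140·3.93·(T − 79.3) = 4480.2(T − 79.3)
4659.1 T = 355280 − 14715 = 340565
T ≈ 73.10 °C — above 0 °C, consistent with complete melting.

T_f ≈ 73.1 °C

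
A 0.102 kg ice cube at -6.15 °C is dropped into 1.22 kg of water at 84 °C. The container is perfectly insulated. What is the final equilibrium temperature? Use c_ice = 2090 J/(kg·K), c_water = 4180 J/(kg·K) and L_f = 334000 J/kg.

T_f ≈ 71.1 °C

Net heat exchanged in the isolated system is zero:
warm ice to 0 °C: 0.102·2090·(0 − (-6.15)) = 1311.1; melt ice: 0.102·334000 = 34068; warm the meltwater: 426.36 T; water: 5099.6(T − 84)
5526 T = 428366 − 35379 = 392987
T ≈ 71.12 °C. Since T > 0 °C, the all-ice-melts assumption holds.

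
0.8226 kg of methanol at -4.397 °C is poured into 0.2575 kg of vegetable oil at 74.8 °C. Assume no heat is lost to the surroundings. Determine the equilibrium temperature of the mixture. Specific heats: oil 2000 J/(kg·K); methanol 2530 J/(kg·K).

T_f ≈ 11.3 °C

T_f = Σ m_i c_i T_i / Σ m_i c_i:
T_f = (515*74.8 + 2081.2*(-4.397)) / (515 + 2081.2)
    = 29371 / 2596.2 ≈ 11.31 °C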